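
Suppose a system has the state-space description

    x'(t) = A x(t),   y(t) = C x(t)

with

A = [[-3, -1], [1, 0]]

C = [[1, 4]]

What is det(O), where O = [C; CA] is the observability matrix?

-5

CA = [[1, -1]]
Observability matrix O = [C; CA] = [[1, 4], [1, -1]]
det(O) = 1·(-1) - 4·1 = -1 - 4 = -5
Since det(O) ≠ 0, rank(O) = 2 and the system is completely observable.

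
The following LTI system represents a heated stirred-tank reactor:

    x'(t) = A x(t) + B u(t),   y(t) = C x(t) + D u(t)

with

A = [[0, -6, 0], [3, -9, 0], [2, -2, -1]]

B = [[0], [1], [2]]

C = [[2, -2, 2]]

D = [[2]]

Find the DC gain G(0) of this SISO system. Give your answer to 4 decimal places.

G(0) = C(-A)^{-1}B + D = -C A^{-1} B + D.
det A = -18, so A^{-1} = (1/-18)·adj(A) = [[-1/2, 1/3, 0], [-1/6, 0, 0], [-2/3, 2/3, -1]]
A^{-1} B = [1/3, 0, -4/3]^T
C A^{-1} B = -2
G(0) = D - C A^{-1} B = 2 - (-2) = 4

4.0000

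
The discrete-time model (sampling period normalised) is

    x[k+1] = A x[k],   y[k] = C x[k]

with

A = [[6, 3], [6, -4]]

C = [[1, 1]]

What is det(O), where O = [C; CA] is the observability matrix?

-13

CA = [[12, -1]]
Observability matrix O = [C; CA] = [[1, 1], [12, -1]]
det(O) = 1·(-1) - 1·12 = -1 - 12 = -13
Since det(O) ≠ 0, rank(O) = 2 and the system is completely observable.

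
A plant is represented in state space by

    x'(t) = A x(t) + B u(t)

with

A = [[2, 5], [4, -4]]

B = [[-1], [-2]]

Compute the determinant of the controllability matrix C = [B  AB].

AB = [[-12], [4]]
Controllability matrix C = [B  AB] = [[-1, -12], [-2, 4]]
det(C) = (-1)·4 - (-12)·(-2) = -4 - 24 = -28
Since det(C) ≠ 0, rank(C) = 2 and the system is completely controllable.

-28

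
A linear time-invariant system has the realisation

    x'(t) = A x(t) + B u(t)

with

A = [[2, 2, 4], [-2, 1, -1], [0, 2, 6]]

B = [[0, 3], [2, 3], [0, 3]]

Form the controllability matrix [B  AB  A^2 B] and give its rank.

AB = [[4, 24], [2, -6], [4, 24]]
A^2B = [[28, 132], [-10, -78], [28, 132]]
Controllability matrix C = [B  AB  A^2B] = [[0, 3, 4, 24, 28, 132], [2, 3, 2, -6, -10, -78], [0, 3, 4, 24, 28, 132]]
The rows r1, r2, r3 of C are linearly dependent: -r1 + r3 = 0 (check each entry), so rank(C) ≤ 2.
The 2×2 minor from rows 1, 2, columns 1, 2 is 0·3 - 3·2 = 0 - 6 = -6 ≠ 0, so rank(C) = 2.
rank(C) = 2 < n = 3, so the pair (A, B) is not completely controllable.

2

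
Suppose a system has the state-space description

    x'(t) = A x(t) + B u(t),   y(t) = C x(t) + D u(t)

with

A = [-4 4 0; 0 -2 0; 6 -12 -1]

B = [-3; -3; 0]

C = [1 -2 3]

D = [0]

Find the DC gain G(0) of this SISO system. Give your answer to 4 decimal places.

14.2500

G(0) = C(-A)^{-1}B + D = -C A^{-1} B + D.
det A = -8, so A^{-1} = (1/-8)·adj(A) = [[-1/4, -1/2, 0], [0, -1/2, 0], [-3/2, 3, -1]]
A^{-1} B = [9/4, 3/2, -9/2]^T
C A^{-1} B = -57/4
G(0) = D - C A^{-1} B = 0 - (-57/4) = 57/4 ≈ 14.2500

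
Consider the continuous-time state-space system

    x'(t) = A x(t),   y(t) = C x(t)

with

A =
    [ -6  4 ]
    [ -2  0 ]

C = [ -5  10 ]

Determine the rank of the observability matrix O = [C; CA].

1

CA = [[10, -20]]
Observability matrix O = [C; CA] = [[-5, 10], [10, -20]]
Every row of O is a scalar multiple of row 1 = [-5, 10] (multipliers 1, -2), so the rows span a one-dimensional space.
O ≠ 0, hence rank(O) = 1.
rank(O) = 1 < n = 2, so the pair (A, C) is not completely observable.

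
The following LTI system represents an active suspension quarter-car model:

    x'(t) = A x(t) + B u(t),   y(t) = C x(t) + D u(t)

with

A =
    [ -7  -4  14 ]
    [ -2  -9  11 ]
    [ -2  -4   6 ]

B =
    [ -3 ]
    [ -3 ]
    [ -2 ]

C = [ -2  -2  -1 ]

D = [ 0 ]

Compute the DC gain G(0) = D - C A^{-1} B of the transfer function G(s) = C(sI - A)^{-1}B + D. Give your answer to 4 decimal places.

4.9333

G(0) = C(-A)^{-1}B + D = -C A^{-1} B + D.
det A = -30, so A^{-1} = (1/-30)·adj(A) = [[1/3, 16/15, -41/15], [1/3, 7/15, -49/30], [1/3, 2/3, -11/6]]
A^{-1} B = [19/15, 13/15, 2/3]^T
C A^{-1} B = -74/15
G(0) = D - C A^{-1} B = 0 - (-74/15) = 74/15 ≈ 4.9333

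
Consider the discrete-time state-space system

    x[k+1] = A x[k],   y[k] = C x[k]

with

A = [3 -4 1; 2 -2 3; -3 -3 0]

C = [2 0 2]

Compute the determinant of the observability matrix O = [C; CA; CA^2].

CA = [[0, -14, 2]]
CA^2 = [[-34, 22, -42]]
Observability matrix O = [C; CA; CA^2] = [[2, 0, 2], [0, -14, 2], [-34, 22, -42]]
Expanding along the first row, det(O) = 2·((-14)·(-42) - 2·22) - 0·(0·(-42) - 2·(-34)) + 2·(0·22 - (-14)·(-34)) = 2·544 - 0·68 + 2·(-476) = 136
Since det(O) ≠ 0, rank(O) = 3 and the system is completely observable.

136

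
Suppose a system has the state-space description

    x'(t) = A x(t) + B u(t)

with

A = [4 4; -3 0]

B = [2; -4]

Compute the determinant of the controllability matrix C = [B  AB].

AB = [[-8], [-6]]
Controllability matrix C = [B  AB] = [[2, -8], [-4, -6]]
det(C) = 2·(-6) - (-8)·(-4) = -12 - 32 = -44
Since det(C) ≠ 0, rank(C) = 2 and the system is completely controllable.

-44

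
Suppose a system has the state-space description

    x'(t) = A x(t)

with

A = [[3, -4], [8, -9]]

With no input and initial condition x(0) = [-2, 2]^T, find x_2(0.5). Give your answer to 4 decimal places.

det(sI - A) = s^2 - (tr A)s + det A, with tr A = 3 + (-9) = -6 and det A = 3·(-9) - (-4)·8 = -27 - (-32) = 5.
So p(s) = det(sI - A) = s^2 + 6s + 5.
Factor s^2 + 6s + 5: two numbers with sum -6 and product 5 are -1 and -5, so s^2 + 6s + 5 = (s + 1)(s + 5).
Hence p(s) = (s + 1) (s + 5), with roots -5, -1.
The eigenvalues -5, -1 are distinct and real, so A is diagonalisable and x(t) = e^{At} x(0) = V diag(e^{λ_i t}) V^{-1} x(0), where the columns of V are the eigenvectors.
λ = -5: A - (-5)I = [[8, -4], [8, -4]]. Row 1 gives 8·v1 + (-4)·v2 = 0, so take v_1 = [1, 2]^T.
λ = -1: A - (-1)I = [[4, -4], [8, -8]]. Row 1 gives 4·v1 + (-4)·v2 = 0, so take v_2 = [-1, -1]^T.
V = [v_1 v_2] = [[1, -1], [2, -1]] has det V = 1, so V^{-1} = adj(V)/det V = [[-1, 1], [-2, 1]].
Modal coordinates z(0) = V^{-1} x(0): (-1)·(-2) + 1·2 = 4; (-2)·(-2) + 1·2 = 6; so z(0) = [4, 6]^T.
x_2(t) = Σ_i (v_i)_2 · z_i(0) · e^{λ_i t} (row 2 of V times the modal terms).
x_2(0.5) = 2·4·e^{-5·0.5} + (-1)·6·e^{-1·0.5} = 8·0.082085 + (-6)·0.606531 = -2.9825.

-2.9825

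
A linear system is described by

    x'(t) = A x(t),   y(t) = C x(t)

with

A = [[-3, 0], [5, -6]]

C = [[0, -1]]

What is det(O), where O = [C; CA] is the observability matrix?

-5

CA = [[-5, 6]]
Observability matrix O = [C; CA] = [[0, -1], [-5, 6]]
det(O) = 0·6 - (-1)·(-5) = 0 - 5 = -5
Since det(O) ≠ 0, rank(O) = 2 and the system is completely observable.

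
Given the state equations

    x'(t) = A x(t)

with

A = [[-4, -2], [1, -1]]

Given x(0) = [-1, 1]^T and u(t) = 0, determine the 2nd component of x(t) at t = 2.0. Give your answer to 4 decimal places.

det(sI - A) = s^2 - (tr A)s + det A, with tr A = (-4) + (-1) = -5 and det A = (-4)·(-1) - (-2)·1 = 4 - (-2) = 6.
So p(s) = det(sI - A) = s^2 + 5s + 6.
Factor s^2 + 5s + 6: two numbers with sum -5 and product 6 are -2 and -3, so s^2 + 5s + 6 = (s + 2)(s + 3).
Hence p(s) = (s + 2) (s + 3), with roots -3, -2.
The eigenvalues -3, -2 are distinct and real, so A is diagonalisable and x(t) = e^{At} x(0) = V diag(e^{λ_i t}) V^{-1} x(0), where the columns of V are the eigenvectors.
λ = -3: A - (-3)I = [[-1, -2], [1, 2]]. Row 1 gives (-1)·v1 + (-2)·v2 = 0, so take v_1 = [-2, 1]^T.
λ = -2: A - (-2)I = [[-2, -2], [1, 1]]. Row 1 gives (-2)·v1 + (-2)·v2 = 0, so take v_2 = [-1, 1]^T.
V = [v_1 v_2] = [[-2, -1], [1, 1]] has det V = -1, so V^{-1} = adj(V)/det V = [[-1, -1], [1, 2]].
Modal coordinates z(0) = V^{-1} x(0): (-1)·(-1) + (-1)·1 = 0; 1·(-1) + 2·1 = 1; so z(0) = [0, 1]^T.
x_2(t) = Σ_i (v_i)_2 · z_i(0) · e^{λ_i t} (row 2 of V times the modal terms).
x_2(2.0) = 1·0·e^{-3·2.0} + 1·1·e^{-2·2.0} = 0·0.002479 + 1·0.018316 = 0.0183.

0.0183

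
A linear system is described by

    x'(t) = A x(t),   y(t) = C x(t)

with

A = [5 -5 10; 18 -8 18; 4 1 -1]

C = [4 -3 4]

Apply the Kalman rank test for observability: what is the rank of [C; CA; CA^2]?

2

CA = [[-18, 8, -18]]
CA^2 = [[-18, 8, -18]]
Observability matrix O = [C; CA; CA^2] = [[4, -3, 4], [-18, 8, -18], [-18, 8, -18]]
The columns c1, c2, c3 of O are linearly dependent: -c1 + c3 = 0 (check each entry), so rank(O) ≤ 2.
The 2×2 minor from rows 1, 2, columns 1, 2 is 4·8 - (-3)·(-18) = 32 - 54 = -22 ≠ 0, so rank(O) = 2.
rank(O) = 2 < n = 3, so the pair (A, C) is not completely observable.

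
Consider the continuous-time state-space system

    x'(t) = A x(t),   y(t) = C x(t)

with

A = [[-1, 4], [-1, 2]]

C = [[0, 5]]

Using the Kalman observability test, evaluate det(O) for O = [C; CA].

25

CA = [[-5, 10]]
Observability matrix O = [C; CA] = [[0, 5], [-5, 10]]
det(O) = 0·10 - 5·(-5) = 0 - (-25) = 25
Since det(O) ≠ 0, rank(O) = 2 and the system is completely observable.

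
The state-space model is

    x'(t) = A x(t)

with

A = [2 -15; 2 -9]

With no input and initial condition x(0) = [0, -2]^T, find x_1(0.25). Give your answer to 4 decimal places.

3.1346

det(sI - A) = s^2 - (tr A)s + det A, with tr A = 2 + (-9) = -7 and det A = 2·(-9) - (-15)·2 = -18 - (-30) = 12.
So p(s) = det(sI - A) = s^2 + 7s + 12.
Factor s^2 + 7s + 12: two numbers with sum -7 and product 12 are -3 and -4, so s^2 + 7s + 12 = (s + 3)(s + 4).
Hence p(s) = (s + 3) (s + 4), with roots -4, -3.
The eigenvalues -4, -3 are distinct and real, so A is diagonalisable and x(t) = e^{At} x(0) = V diag(e^{λ_i t}) V^{-1} x(0), where the columns of V are the eigenvectors.
λ = -4: A - (-4)I = [[6, -15], [2, -5]]. Row 1 gives 6·v1 + (-15)·v2 = 0, so take v_1 = [5, 2]^T.
λ = -3: A - (-3)I = [[5, -15], [2, -6]]. Row 1 gives 5·v1 + (-15)·v2 = 0, so take v_2 = [-3, -1]^T.
V = [v_1 v_2] = [[5, -3], [2, -1]] has det V = 1, so V^{-1} = adj(V)/det V = [[-1, 3], [-2, 5]].
Modal coordinates z(0) = V^{-1} x(0): (-1)·0 + 3·(-2) = -6; (-2)·0 + 5·(-2) = -10; so z(0) = [-6, -10]^T.
x_1(t) = Σ_i (v_i)_1 · z_i(0) · e^{λ_i t} (row 1 of V times the modal terms).
x_1(0.25) = 5·(-6)·e^{-4·0.25} + (-3)·(-10)·e^{-3·0.25} = (-30)·0.367879 + 30·0.472367 = 3.1346.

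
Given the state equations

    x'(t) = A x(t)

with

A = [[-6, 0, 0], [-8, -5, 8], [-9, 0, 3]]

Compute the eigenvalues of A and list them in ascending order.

det(sI - A) = s^3 - (tr A)s^2 + (M11 + M22 + M33)s - det A, where Mii is the 2×2 principal minor of A obtained by deleting row i and column i.
tr A = (-6) + (-5) + 3 = -8; M11 = (-5)·3 - 8·0 = -15 - 0 = -15; M22 = (-6)·3 - 0·(-9) = -18 - 0 = -18; M33 = (-6)·(-5) - 0·(-8) = 30 - 0 = 30; sum of minors = -3.
det A = (-6)·((-5)·3 - 8·0) - 0·((-8)·3 - 8·(-9)) + 0·((-8)·0 - (-5)·(-9)) = (-6)·(-15) - 0·48 + 0·(-45) = 90.
So p(s) = det(sI - A) = s^3 + 8s^2 - 3s - 90.
Rational-root test: any integer root divides -90. Testing small divisors, s = 3 works: p(3) = 27 + 72 + (-9) + (-90) = 0, so (s - 3) is a factor.
Dividing, p(s) = (s - 3)(s^2 + 11s + 30).
Factor s^2 + 11s + 30: two numbers with sum -11 and product 30 are -5 and -6, so s^2 + 11s + 30 = (s + 5)(s + 6).
Hence p(s) = (s - 3) (s + 5) (s + 6), with roots -6, -5, 3.
At least one eigenvalue has non-negative real part, so the system is not asymptotically stable.

-6, -5, 3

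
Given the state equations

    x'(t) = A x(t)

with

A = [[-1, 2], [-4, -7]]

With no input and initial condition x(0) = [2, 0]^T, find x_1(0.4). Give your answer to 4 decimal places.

det(sI - A) = s^2 - (tr A)s + det A, with tr A = (-1) + (-7) = -8 and det A = (-1)·(-7) - 2·(-4) = 7 - (-8) = 15.
So p(s) = det(sI - A) = s^2 + 8s + 15.
Factor s^2 + 8s + 15: two numbers with sum -8 and product 15 are -3 and -5, so s^2 + 8s + 15 = (s + 3)(s + 5).
Hence p(s) = (s + 3) (s + 5), with roots -5, -3.
The eigenvalues -5, -3 are distinct and real, so A is diagonalisable and x(t) = e^{At} x(0) = V diag(e^{λ_i t}) V^{-1} x(0), where the columns of V are the eigenvectors.
λ = -5: A - (-5)I = [[4, 2], [-4, -2]]. Row 1 gives 4·v1 + 2·v2 = 0, so take v_1 = [-1, 2]^T.
λ = -3: A - (-3)I = [[2, 2], [-4, -4]]. Row 1 gives 2·v1 + 2·v2 = 0, so take v_2 = [1, -1]^T.
V = [v_1 v_2] = [[-1, 1], [2, -1]] has det V = -1, so V^{-1} = adj(V)/det V = [[1, 1], [2, 1]].
Modal coordinates z(0) = V^{-1} x(0): 1·2 + 1·0 = 2; 2·2 + 1·0 = 4; so z(0) = [2, 4]^T.
x_1(t) = Σ_i (v_i)_1 · z_i(0) · e^{λ_i t} (row 1 of V times the modal terms).
x_1(0.4) = (-1)·2·e^{-5·0.4} + 1·4·e^{-3·0.4} = (-2)·0.135335 + 4·0.301194 = 0.9341.

0.9341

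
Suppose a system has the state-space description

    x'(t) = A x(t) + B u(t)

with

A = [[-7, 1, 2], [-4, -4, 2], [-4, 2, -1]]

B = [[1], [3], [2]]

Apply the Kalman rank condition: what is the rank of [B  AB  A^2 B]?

2

AB = [[0], [-12], [0]]
A^2B = [[-12], [48], [-24]]
Controllability matrix C = [B  AB  A^2B] = [[1, 0, -12], [3, -12, 48], [2, 0, -24]]
The rows r1, r2, r3 of C are linearly dependent: -2·r1 + r3 = 0 (check each entry), so rank(C) ≤ 2.
The 2×2 minor from rows 1, 2, columns 1, 2 is 1·(-12) - 0·3 = -12 - 0 = -12 ≠ 0, so rank(C) = 2.
rank(C) = 2 < n = 3, so the pair (A, B) is not completely controllable.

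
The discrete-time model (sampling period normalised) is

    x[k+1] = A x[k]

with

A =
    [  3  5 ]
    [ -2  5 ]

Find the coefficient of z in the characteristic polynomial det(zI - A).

For a 2×2 matrix, det(zI - A) = z^2 - (tr A)z + det A.
tr A = 8, det A = 25.
So p(z) = z^2 - 8z + 25.
The coefficient of z is -8.

-8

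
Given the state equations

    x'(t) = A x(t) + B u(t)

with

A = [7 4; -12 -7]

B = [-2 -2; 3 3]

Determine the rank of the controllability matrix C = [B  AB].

AB = [[-2, -2], [3, 3]]
Controllability matrix C = [B  AB] = [[-2, -2, -2, -2], [3, 3, 3, 3]]
Every column of C is a scalar multiple of column 1 = [-2, 3] (multipliers 1, 1, 1, 1), so the columns span a one-dimensional space.
C ≠ 0, hence rank(C) = 1.
rank(C) = 1 < n = 2, so the pair (A, B) is not completely controllable.

1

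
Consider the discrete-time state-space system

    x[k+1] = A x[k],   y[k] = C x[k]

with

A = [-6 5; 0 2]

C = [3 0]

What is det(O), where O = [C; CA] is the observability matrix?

CA = [[-18, 15]]
Observability matrix O = [C; CA] = [[3, 0], [-18, 15]]
det(O) = 3·15 - 0·(-18) = 45 - 0 = 45
Since det(O) ≠ 0, rank(O) = 2 and the system is completely observable.

45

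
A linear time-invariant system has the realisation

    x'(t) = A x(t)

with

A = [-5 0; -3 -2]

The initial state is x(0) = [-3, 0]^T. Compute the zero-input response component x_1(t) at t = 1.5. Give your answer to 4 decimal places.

det(sI - A) = s^2 - (tr A)s + det A, with tr A = (-5) + (-2) = -7 and det A = (-5)·(-2) - 0·(-3) = 10 - 0 = 10.
So p(s) = det(sI - A) = s^2 + 7s + 10.
Factor s^2 + 7s + 10: two numbers with sum -7 and product 10 are -2 and -5, so s^2 + 7s + 10 = (s + 2)(s + 5).
Hence p(s) = (s + 2) (s + 5), with roots -5, -2.
The eigenvalues -5, -2 are distinct and real, so A is diagonalisable and x(t) = e^{At} x(0) = V diag(e^{λ_i t}) V^{-1} x(0), where the columns of V are the eigenvectors.
λ = -5: A - (-5)I = [[0, 0], [-3, 3]]. Row 2 gives (-3)·v1 + 3·v2 = 0, so take v_1 = [1, 1]^T.
λ = -2: A - (-2)I = [[-3, 0], [-3, 0]]. Row 1 gives (-3)·v1 + 0·v2 = 0, so take v_2 = [0, 1]^T.
V = [v_1 v_2] = [[1, 0], [1, 1]] has det V = 1, so V^{-1} = adj(V)/det V = [[1, 0], [-1, 1]].
Modal coordinates z(0) = V^{-1} x(0): 1·(-3) + 0·0 = -3; (-1)·(-3) + 1·0 = 3; so z(0) = [-3, 3]^T.
x_1(t) = Σ_i (v_i)_1 · z_i(0) · e^{λ_i t} (row 1 of V times the modal terms).
x_1(1.5) = 1·(-3)·e^{-5·1.5} + 0·3·e^{-2·1.5} = (-3)·0.000553 + 0·0.049787 = -0.0017.

-0.0017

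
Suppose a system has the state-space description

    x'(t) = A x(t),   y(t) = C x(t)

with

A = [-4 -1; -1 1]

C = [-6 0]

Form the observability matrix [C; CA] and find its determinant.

-36

CA = [[24, 6]]
Observability matrix O = [C; CA] = [[-6, 0], [24, 6]]
det(O) = (-6)·6 - 0·24 = -36 - 0 = -36
Since det(O) ≠ 0, rank(O) = 2 and the system is completely observable.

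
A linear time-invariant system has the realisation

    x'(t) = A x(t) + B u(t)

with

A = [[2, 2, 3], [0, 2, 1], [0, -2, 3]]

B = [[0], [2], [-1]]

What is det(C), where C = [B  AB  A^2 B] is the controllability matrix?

198

AB = [[1], [3], [-7]]
A^2B = [[-13], [-1], [-27]]
Controllability matrix C = [B  AB  A^2B] = [[0, 1, -13], [2, 3, -1], [-1, -7, -27]]
Expanding along the first row, det(C) = 0·(3·(-27) - (-1)·(-7)) - 1·(2·(-27) - (-1)·(-1)) + (-13)·(2·(-7) - 3·(-1)) = 0·(-88) - 1·(-55) + (-13)·(-11) = 198
Since det(C) ≠ 0, rank(C) = 3 and the system is completely controllable.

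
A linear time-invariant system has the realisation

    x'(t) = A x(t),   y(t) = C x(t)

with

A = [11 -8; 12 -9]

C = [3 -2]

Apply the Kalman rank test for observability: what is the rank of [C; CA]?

CA = [[9, -6]]
Observability matrix O = [C; CA] = [[3, -2], [9, -6]]
Every row of O is a scalar multiple of row 1 = [3, -2] (multipliers 1, 3), so the rows span a one-dimensional space.
O ≠ 0, hence rank(O) = 1.
rank(O) = 1 < n = 2, so the pair (A, C) is not completely observable.

1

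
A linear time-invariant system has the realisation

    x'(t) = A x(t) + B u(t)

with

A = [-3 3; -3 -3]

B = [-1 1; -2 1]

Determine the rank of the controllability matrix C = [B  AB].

AB = [[-3, 0], [9, -6]]
Controllability matrix C = [B  AB] = [[-1, 1, -3, 0], [-2, 1, 9, -6]]
Take the 2×2 submatrix of C formed by columns 1, 2: [[-1, 1], [-2, 1]]. Its determinant is (-1)·1 - 1·(-2) = -1 - (-2) = 1 ≠ 0.
So rank(C) ≥ 2; since C has 2 rows, rank(C) = 2.
rank(C) = 2 = n, so the pair (A, B) is completely controllable.

2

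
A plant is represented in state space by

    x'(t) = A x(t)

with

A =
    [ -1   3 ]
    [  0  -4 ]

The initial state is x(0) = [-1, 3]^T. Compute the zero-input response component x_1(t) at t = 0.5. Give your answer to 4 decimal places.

0.8071

det(sI - A) = s^2 - (tr A)s + det A, with tr A = (-1) + (-4) = -5 and det A = (-1)·(-4) - 3·0 = 4 - 0 = 4.
So p(s) = det(sI - A) = s^2 + 5s + 4.
Factor s^2 + 5s + 4: two numbers with sum -5 and product 4 are -1 and -4, so s^2 + 5s + 4 = (s + 1)(s + 4).
Hence p(s) = (s + 1) (s + 4), with roots -4, -1.
The eigenvalues -4, -1 are distinct and real, so A is diagonalisable and x(t) = e^{At} x(0) = V diag(e^{λ_i t}) V^{-1} x(0), where the columns of V are the eigenvectors.
λ = -4: A - (-4)I = [[3, 3], [0, 0]]. Row 1 gives 3·v1 + 3·v2 = 0, so take v_1 = [-1, 1]^T.
λ = -1: A - (-1)I = [[0, 3], [0, -3]]. Row 1 gives 0·v1 + 3·v2 = 0, so take v_2 = [1, 0]^T.
V = [v_1 v_2] = [[-1, 1], [1, 0]] has det V = -1, so V^{-1} = adj(V)/det V = [[0, 1], [1, 1]].
Modal coordinates z(0) = V^{-1} x(0): 0·(-1) + 1·3 = 3; 1·(-1) + 1·3 = 2; so z(0) = [3, 2]^T.
x_1(t) = Σ_i (v_i)_1 · z_i(0) · e^{λ_i t} (row 1 of V times the modal terms).
x_1(0.5) = (-1)·3·e^{-4·0.5} + 1·2·e^{-1·0.5} = (-3)·0.135335 + 2·0.606531 = 0.8071.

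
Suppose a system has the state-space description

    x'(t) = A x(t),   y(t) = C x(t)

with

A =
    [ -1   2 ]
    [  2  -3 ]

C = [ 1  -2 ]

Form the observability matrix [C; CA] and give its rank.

2

CA = [[-5, 8]]
Observability matrix O = [C; CA] = [[1, -2], [-5, 8]]
det(O) = 1·8 - (-2)·(-5) = 8 - 10 = -2 ≠ 0, so rank(O) = 2.
rank(O) = 2 = n, so the pair (A, C) is completely observable.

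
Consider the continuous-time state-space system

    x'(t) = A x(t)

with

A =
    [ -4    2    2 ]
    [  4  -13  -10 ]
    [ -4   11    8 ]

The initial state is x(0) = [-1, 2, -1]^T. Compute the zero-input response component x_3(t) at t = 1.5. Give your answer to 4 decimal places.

0.3287

det(sI - A) = s^3 - (tr A)s^2 + (M11 + M22 + M33)s - det A, where Mii is the 2×2 principal minor of A obtained by deleting row i and column i.
tr A = (-4) + (-13) + 8 = -9; M11 = (-13)·8 - (-10)·11 = -104 - (-110) = 6; M22 = (-4)·8 - 2·(-4) = -32 - (-8) = -24; M33 = (-4)·(-13) - 2·4 = 52 - 8 = 44; sum of minors = 26.
det A = (-4)·((-13)·8 - (-10)·11) - 2·(4·8 - (-10)·(-4)) + 2·(4·11 - (-13)·(-4)) = (-4)·6 - 2·(-8) + 2·(-8) = -24.
So p(s) = det(sI - A) = s^3 + 9s^2 + 26s + 24.
Rational-root test: any integer root divides 24. Testing small divisors, s = -2 works: p(-2) = -8 + 36 + (-52) + 24 = 0, so (s + 2) is a factor.
Dividing, p(s) = (s + 2)(s^2 + 7s + 12).
Factor s^2 + 7s + 12: two numbers with sum -7 and product 12 are -3 and -4, so s^2 + 7s + 12 = (s + 3)(s + 4).
Hence p(s) = (s + 2) (s + 3) (s + 4), with roots -4, -3, -2.
The eigenvalues -4, -3, -2 are distinct and real, so A is diagonalisable and x(t) = e^{At} x(0) = V diag(e^{λ_i t}) V^{-1} x(0), where the columns of V are the eigenvectors.
λ = -4: A - (-4)I = [[0, 2, 2], [4, -9, -10], [-4, 11, 12]]. v must be orthogonal to every row; (row 1) × (row 2) = [-2, 8, -8], so take v_1 = [1, -4, 4]^T.
λ = -3: A - (-3)I = [[-1, 2, 2], [4, -10, -10], [-4, 11, 11]]. v must be orthogonal to every row; (row 1) × (row 2) = [0, -2, 2], so take v_2 = [0, 1, -1]^T.
λ = -2: A - (-2)I = [[-2, 2, 2], [4, -11, -10], [-4, 11, 10]]. v must be orthogonal to every row; (row 1) × (row 2) = [2, -12, 14], so take v_3 = [1, -6, 7]^T.
V = [v_1 v_2 v_3] = [[1, 0, 1], [-4, 1, -6], [4, -1, 7]] has det V = 1, so V^{-1} = adj(V)/det V = [[1, -1, -1], [4, 3, 2], [0, 1, 1]].
Modal coordinates z(0) = V^{-1} x(0): 1·(-1) + (-1)·2 + (-1)·(-1) = -2; 4·(-1) + 3·2 + 2·(-1) = 0; 0·(-1) + 1·2 + 1·(-1) = 1; so z(0) = [-2, 0, 1]^T.
x_3(t) = Σ_i (v_i)_3 · z_i(0) · e^{λ_i t} (row 3 of V times the modal terms).
x_3(1.5) = 4·(-2)·e^{-4·1.5} + (-1)·0·e^{-3·1.5} + 7·1·e^{-2·1.5} = (-8)·0.002479 + 0·0.011109 + 7·0.049787 = 0.3287.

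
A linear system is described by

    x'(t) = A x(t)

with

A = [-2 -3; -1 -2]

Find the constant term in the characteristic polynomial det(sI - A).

1

For a 2×2 matrix, det(sI - A) = s^2 - (tr A)s + det A.
tr A = -4, det A = 1.
So p(s) = s^2 + 4s + 1.
The constant term is 1.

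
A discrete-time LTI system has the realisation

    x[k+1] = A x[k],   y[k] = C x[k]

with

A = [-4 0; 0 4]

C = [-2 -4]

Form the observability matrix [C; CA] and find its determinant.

64

CA = [[8, -16]]
Observability matrix O = [C; CA] = [[-2, -4], [8, -16]]
det(O) = (-2)·(-16) - (-4)·8 = 32 - (-32) = 64
Since det(O) ≠ 0, rank(O) = 2 and the system is completely observable.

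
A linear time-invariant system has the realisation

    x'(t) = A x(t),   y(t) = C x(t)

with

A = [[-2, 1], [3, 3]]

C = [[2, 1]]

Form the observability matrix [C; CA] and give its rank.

CA = [[-1, 5]]
Observability matrix O = [C; CA] = [[2, 1], [-1, 5]]
det(O) = 2·5 - 1·(-1) = 10 - (-1) = 11 ≠ 0, so rank(O) = 2.
rank(O) = 2 = n, so the pair (A, C) is completely observable.

2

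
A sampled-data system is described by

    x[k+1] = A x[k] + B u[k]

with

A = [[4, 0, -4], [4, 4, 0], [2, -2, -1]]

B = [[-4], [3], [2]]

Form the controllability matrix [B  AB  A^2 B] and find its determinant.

11712

AB = [[-24], [-4], [-16]]
A^2B = [[-32], [-112], [-24]]
Controllability matrix C = [B  AB  A^2B] = [[-4, -24, -32], [3, -4, -112], [2, -16, -24]]
Expanding along the first row, det(C) = (-4)·((-4)·(-24) - (-112)·(-16)) - (-24)·(3·(-24) - (-112)·2) + (-32)·(3·(-16) - (-4)·2) = (-4)·(-1696) - (-24)·152 + (-32)·(-40) = 11712
Since det(C) ≠ 0, rank(C) = 3 and the system is completely controllable.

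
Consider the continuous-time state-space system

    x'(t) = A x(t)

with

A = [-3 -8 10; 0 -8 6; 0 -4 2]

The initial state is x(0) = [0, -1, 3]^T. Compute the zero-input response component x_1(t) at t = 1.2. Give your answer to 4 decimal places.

det(sI - A) = s^3 - (tr A)s^2 + (M11 + M22 + M33)s - det A, where Mii is the 2×2 principal minor of A obtained by deleting row i and column i.
tr A = (-3) + (-8) + 2 = -9; M11 = (-8)·2 - 6·(-4) = -16 - (-24) = 8; M22 = (-3)·2 - 10·0 = -6 - 0 = -6; M33 = (-3)·(-8) - (-8)·0 = 24 - 0 = 24; sum of minors = 26.
det A = (-3)·((-8)·2 - 6·(-4)) - (-8)·(0·2 - 6·0) + 10·(0·(-4) - (-8)·0) = (-3)·8 - (-8)·0 + 10·0 = -24.
So p(s) = det(sI - A) = s^3 + 9s^2 + 26s + 24.
Rational-root test: any integer root divides 24. Testing small divisors, s = -2 works: p(-2) = -8 + 36 + (-52) + 24 = 0, so (s + 2) is a factor.
Dividing, p(s) = (s + 2)(s^2 + 7s + 12).
Factor s^2 + 7s + 12: two numbers with sum -7 and product 12 are -3 and -4, so s^2 + 7s + 12 = (s + 3)(s + 4).
Hence p(s) = (s + 2) (s + 3) (s + 4), with roots -4, -3, -2.
The eigenvalues -4, -3, -2 are distinct and real, so A is diagonalisable and x(t) = e^{At} x(0) = V diag(e^{λ_i t}) V^{-1} x(0), where the columns of V are the eigenvectors.
λ = -4: A - (-4)I = [[1, -8, 10], [0, -4, 6], [0, -4, 6]]. v must be orthogonal to every row; (row 1) × (row 2) = [-8, -6, -4], so take v_1 = [4, 3, 2]^T.
λ = -3: A - (-3)I = [[0, -8, 10], [0, -5, 6], [0, -4, 5]]. v must be orthogonal to every row; (row 1) × (row 2) = [2, 0, 0], so take v_2 = [1, 0, 0]^T.
λ = -2: A - (-2)I = [[-1, -8, 10], [0, -6, 6], [0, -4, 4]]. v must be orthogonal to every row; (row 1) × (row 2) = [12, 6, 6], so take v_3 = [2, 1, 1]^T.
V = [v_1 v_2 v_3] = [[4, 1, 2], [3, 0, 1], [2, 0, 1]] has det V = -1, so V^{-1} = adj(V)/det V = [[0, 1, -1], [1, 0, -2], [0, -2, 3]].
Modal coordinates z(0) = V^{-1} x(0): 0·0 + 1·(-1) + (-1)·3 = -4; 1·0 + 0·(-1) + (-2)·3 = -6; 0·0 + (-2)·(-1) + 3·3 = 11; so z(0) = [-4, -6, 11]^T.
x_1(t) = Σ_i (v_i)_1 · z_i(0) · e^{λ_i t} (row 1 of V times the modal terms).
x_1(1.2) = 4·(-4)·e^{-4·1.2} + 1·(-6)·e^{-3·1.2} + 2·11·e^{-2·1.2} = (-16)·0.008230 + (-6)·0.027324 + 22·0.090718 = 1.7002.

1.7002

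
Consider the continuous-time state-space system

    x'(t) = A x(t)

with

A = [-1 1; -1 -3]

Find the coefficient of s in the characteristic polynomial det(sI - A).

4

For a 2×2 matrix, det(sI - A) = s^2 - (tr A)s + det A.
tr A = -4, det A = 4.
So p(s) = s^2 + 4s + 4.
The coefficient of s is 4.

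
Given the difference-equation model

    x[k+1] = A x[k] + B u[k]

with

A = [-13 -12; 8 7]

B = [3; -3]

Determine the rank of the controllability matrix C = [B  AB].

AB = [[-3], [3]]
Controllability matrix C = [B  AB] = [[3, -3], [-3, 3]]
Every column of C is a scalar multiple of column 1 = [3, -3] (multipliers 1, -1), so the columns span a one-dimensional space.
C ≠ 0, hence rank(C) = 1.
rank(C) = 1 < n = 2, so the pair (A, B) is not completely controllable.

1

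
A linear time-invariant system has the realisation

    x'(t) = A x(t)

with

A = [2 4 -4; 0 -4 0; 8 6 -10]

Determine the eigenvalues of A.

det(sI - A) = s^3 - (tr A)s^2 + (M11 + M22 + M33)s - det A, where Mii is the 2×2 principal minor of A obtained by deleting row i and column i.
tr A = 2 + (-4) + (-10) = -12; M11 = (-4)·(-10) - 0·6 = 40 - 0 = 40; M22 = 2·(-10) - (-4)·8 = -20 - (-32) = 12; M33 = 2·(-4) - 4·0 = -8 - 0 = -8; sum of minors = 44.
det A = 2·((-4)·(-10) - 0·6) - 4·(0·(-10) - 0·8) + (-4)·(0·6 - (-4)·8) = 2·40 - 4·0 + (-4)·32 = -48.
So p(s) = det(sI - A) = s^3 + 12s^2 + 44s + 48.
Rational-root test: any integer root divides 48. Testing small divisors, s = -2 works: p(-2) = -8 + 48 + (-88) + 48 = 0, so (s + 2) is a factor.
Dividing, p(s) = (s + 2)(s^2 + 10s + 24).
Factor s^2 + 10s + 24: two numbers with sum -10 and product 24 are -4 and -6, so s^2 + 10s + 24 = (s + 4)(s + 6).
Hence p(s) = (s + 2) (s + 4) (s + 6), with roots -6, -4, -2.
All eigenvalues have negative real part, so the system is asymptotically stable.

-6, -4, -2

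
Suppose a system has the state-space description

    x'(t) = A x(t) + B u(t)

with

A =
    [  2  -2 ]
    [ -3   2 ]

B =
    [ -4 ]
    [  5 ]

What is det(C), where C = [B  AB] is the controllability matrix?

2

AB = [[-18], [22]]
Controllability matrix C = [B  AB] = [[-4, -18], [5, 22]]
det(C) = (-4)·22 - (-18)·5 = -88 - (-90) = 2
Since det(C) ≠ 0, rank(C) = 2 and the system is completely controllable.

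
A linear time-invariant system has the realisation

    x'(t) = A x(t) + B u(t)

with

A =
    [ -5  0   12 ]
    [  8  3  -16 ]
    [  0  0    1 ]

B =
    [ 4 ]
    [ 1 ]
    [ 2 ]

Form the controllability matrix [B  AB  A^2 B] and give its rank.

AB = [[4], [3], [2]]
A^2B = [[4], [9], [2]]
Controllability matrix C = [B  AB  A^2B] = [[4, 4, 4], [1, 3, 9], [2, 2, 2]]
The rows r1, r2, r3 of C are linearly dependent: -r1 + 2·r3 = 0 (check each entry), so rank(C) ≤ 2.
The 2×2 minor from rows 1, 2, columns 1, 2 is 4·3 - 4·1 = 12 - 4 = 8 ≠ 0, so rank(C) = 2.
rank(C) = 2 < n = 3, so the pair (A, B) is not completely controllable.

2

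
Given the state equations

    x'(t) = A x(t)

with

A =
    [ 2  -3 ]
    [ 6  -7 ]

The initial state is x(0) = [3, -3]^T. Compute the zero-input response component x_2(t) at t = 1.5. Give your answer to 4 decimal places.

1.9784

det(sI - A) = s^2 - (tr A)s + det A, with tr A = 2 + (-7) = -5 and det A = 2·(-7) - (-3)·6 = -14 - (-18) = 4.
So p(s) = det(sI - A) = s^2 + 5s + 4.
Factor s^2 + 5s + 4: two numbers with sum -5 and product 4 are -1 and -4, so s^2 + 5s + 4 = (s + 1)(s + 4).
Hence p(s) = (s + 1) (s + 4), with roots -4, -1.
The eigenvalues -4, -1 are distinct and real, so A is diagonalisable and x(t) = e^{At} x(0) = V diag(e^{λ_i t}) V^{-1} x(0), where the columns of V are the eigenvectors.
λ = -4: A - (-4)I = [[6, -3], [6, -3]]. Row 1 gives 6·v1 + (-3)·v2 = 0, so take v_1 = [1, 2]^T.
λ = -1: A - (-1)I = [[3, -3], [6, -6]]. Row 1 gives 3·v1 + (-3)·v2 = 0, so take v_2 = [-1, -1]^T.
V = [v_1 v_2] = [[1, -1], [2, -1]] has det V = 1, so V^{-1} = adj(V)/det V = [[-1, 1], [-2, 1]].
Modal coordinates z(0) = V^{-1} x(0): (-1)·3 + 1·(-3) = -6; (-2)·3 + 1·(-3) = -9; so z(0) = [-6, -9]^T.
x_2(t) = Σ_i (v_i)_2 · z_i(0) · e^{λ_i t} (row 2 of V times the modal terms).
x_2(1.5) = 2·(-6)·e^{-4·1.5} + (-1)·(-9)·e^{-1·1.5} = (-12)·0.002479 + 9·0.223130 = 1.9784.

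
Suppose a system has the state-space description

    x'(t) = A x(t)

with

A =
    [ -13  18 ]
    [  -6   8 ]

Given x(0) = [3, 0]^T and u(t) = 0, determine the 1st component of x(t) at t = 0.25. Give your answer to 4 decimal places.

det(sI - A) = s^2 - (tr A)s + det A, with tr A = (-13) + 8 = -5 and det A = (-13)·8 - 18·(-6) = -104 - (-108) = 4.
So p(s) = det(sI - A) = s^2 + 5s + 4.
Factor s^2 + 5s + 4: two numbers with sum -5 and product 4 are -1 and -4, so s^2 + 5s + 4 = (s + 1)(s + 4).
Hence p(s) = (s + 1) (s + 4), with roots -4, -1.
The eigenvalues -4, -1 are distinct and real, so A is diagonalisable and x(t) = e^{At} x(0) = V diag(e^{λ_i t}) V^{-1} x(0), where the columns of V are the eigenvectors.
λ = -4: A - (-4)I = [[-9, 18], [-6, 12]]. Row 1 gives (-9)·v1 + 18·v2 = 0, so take v_1 = [2, 1]^T.
λ = -1: A - (-1)I = [[-12, 18], [-6, 9]]. Row 1 gives (-12)·v1 + 18·v2 = 0, so take v_2 = [-3, -2]^T.
V = [v_1 v_2] = [[2, -3], [1, -2]] has det V = -1, so V^{-1} = adj(V)/det V = [[2, -3], [1, -2]].
Modal coordinates z(0) = V^{-1} x(0): 2·3 + (-3)·0 = 6; 1·3 + (-2)·0 = 3; so z(0) = [6, 3]^T.
x_1(t) = Σ_i (v_i)_1 · z_i(0) · e^{λ_i t} (row 1 of V times the modal terms).
x_1(0.25) = 2·6·e^{-4·0.25} + (-3)·3·e^{-1·0.25} = 12·0.367879 + (-9)·0.778801 = -2.5947.

-2.5947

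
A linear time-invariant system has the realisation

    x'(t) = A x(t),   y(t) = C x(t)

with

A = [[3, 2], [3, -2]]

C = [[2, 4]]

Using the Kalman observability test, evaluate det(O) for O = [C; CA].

-80

CA = [[18, -4]]
Observability matrix O = [C; CA] = [[2, 4], [18, -4]]
det(O) = 2·(-4) - 4·18 = -8 - 72 = -80
Since det(O) ≠ 0, rank(O) = 2 and the system is completely observable.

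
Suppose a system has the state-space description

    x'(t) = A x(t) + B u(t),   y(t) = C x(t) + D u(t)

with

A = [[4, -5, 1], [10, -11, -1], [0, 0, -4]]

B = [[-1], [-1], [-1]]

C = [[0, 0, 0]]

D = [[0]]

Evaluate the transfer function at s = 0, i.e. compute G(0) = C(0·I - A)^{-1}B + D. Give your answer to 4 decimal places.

0.0000

G(0) = C(-A)^{-1}B + D = -C A^{-1} B + D.
det A = -24, so A^{-1} = (1/-24)·adj(A) = [[-11/6, 5/6, -2/3], [-5/3, 2/3, -7/12], [0, 0, -1/4]]
A^{-1} B = [5/3, 19/12, 1/4]^T
C A^{-1} B = 0
G(0) = D - C A^{-1} B = 0 - (0) = 0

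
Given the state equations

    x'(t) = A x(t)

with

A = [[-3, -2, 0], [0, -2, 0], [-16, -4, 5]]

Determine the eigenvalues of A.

-3, -2, 5

det(sI - A) = s^3 - (tr A)s^2 + (M11 + M22 + M33)s - det A, where Mii is the 2×2 principal minor of A obtained by deleting row i and column i.
tr A = (-3) + (-2) + 5 = 0; M11 = (-2)·5 - 0·(-4) = -10 - 0 = -10; M22 = (-3)·5 - 0·(-16) = -15 - 0 = -15; M33 = (-3)·(-2) - (-2)·0 = 6 - 0 = 6; sum of minors = -19.
det A = (-3)·((-2)·5 - 0·(-4)) - (-2)·(0·5 - 0·(-16)) + 0·(0·(-4) - (-2)·(-16)) = (-3)·(-10) - (-2)·0 + 0·(-32) = 30.
So p(s) = det(sI - A) = s^3 - 19s - 30.
Rational-root test: any integer root divides -30. Testing small divisors, s = -2 works: p(-2) = -8 + 0 + 38 + (-30) = 0, so (s + 2) is a factor.
Dividing, p(s) = (s + 2)(s^2 - 2s - 15).
Factor s^2 - 2s - 15: two numbers with sum 2 and product -15 are 5 and -3, so s^2 - 2s - 15 = (s - 5)(s + 3).
Hence p(s) = (s - 5) (s + 2) (s + 3), with roots -3, -2, 5.
At least one eigenvalue has non-negative real part, so the system is not asymptotically stable.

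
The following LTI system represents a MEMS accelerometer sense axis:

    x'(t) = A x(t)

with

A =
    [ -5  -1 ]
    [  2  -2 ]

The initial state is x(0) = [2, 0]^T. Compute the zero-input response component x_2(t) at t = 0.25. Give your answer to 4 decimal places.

0.4179

det(sI - A) = s^2 - (tr A)s + det A, with tr A = (-5) + (-2) = -7 and det A = (-5)·(-2) - (-1)·2 = 10 - (-2) = 12.
So p(s) = det(sI - A) = s^2 + 7s + 12.
Factor s^2 + 7s + 12: two numbers with sum -7 and product 12 are -3 and -4, so s^2 + 7s + 12 = (s + 3)(s + 4).
Hence p(s) = (s + 3) (s + 4), with roots -4, -3.
The eigenvalues -4, -3 are distinct and real, so A is diagonalisable and x(t) = e^{At} x(0) = V diag(e^{λ_i t}) V^{-1} x(0), where the columns of V are the eigenvectors.
λ = -4: A - (-4)I = [[-1, -1], [2, 2]]. Row 1 gives (-1)·v1 + (-1)·v2 = 0, so take v_1 = [-1, 1]^T.
λ = -3: A - (-3)I = [[-2, -1], [2, 1]]. Row 1 gives (-2)·v1 + (-1)·v2 = 0, so take v_2 = [-1, 2]^T.
V = [v_1 v_2] = [[-1, -1], [1, 2]] has det V = -1, so V^{-1} = adj(V)/det V = [[-2, -1], [1, 1]].
Modal coordinates z(0) = V^{-1} x(0): (-2)·2 + (-1)·0 = -4; 1·2 + 1·0 = 2; so z(0) = [-4, 2]^T.
x_2(t) = Σ_i (v_i)_2 · z_i(0) · e^{λ_i t} (row 2 of V times the modal terms).
x_2(0.25) = 1·(-4)·e^{-4·0.25} + 2·2·e^{-3·0.25} = (-4)·0.36787944 + 4·0.47236655 = 0.4179.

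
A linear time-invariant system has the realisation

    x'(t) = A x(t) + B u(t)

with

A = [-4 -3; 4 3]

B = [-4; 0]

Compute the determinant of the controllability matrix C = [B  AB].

64

AB = [[16], [-16]]
Controllability matrix C = [B  AB] = [[-4, 16], [0, -16]]
det(C) = (-4)·(-16) - 16·0 = 64 - 0 = 64
Since det(C) ≠ 0, rank(C) = 2 and the system is completely controllable.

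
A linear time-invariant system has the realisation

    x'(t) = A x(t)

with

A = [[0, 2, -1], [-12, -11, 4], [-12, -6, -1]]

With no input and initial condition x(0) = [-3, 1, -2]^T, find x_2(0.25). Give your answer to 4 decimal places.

2.8395

det(sI - A) = s^3 - (tr A)s^2 + (M11 + M22 + M33)s - det A, where Mii is the 2×2 principal minor of A obtained by deleting row i and column i.
tr A = 0 + (-11) + (-1) = -12; M11 = (-11)·(-1) - 4·(-6) = 11 - (-24) = 35; M22 = 0·(-1) - (-1)·(-12) = 0 - 12 = -12; M33 = 0·(-11) - 2·(-12) = 0 - (-24) = 24; sum of minors = 47.
det A = 0·((-11)·(-1) - 4·(-6)) - 2·((-12)·(-1) - 4·(-12)) + (-1)·((-12)·(-6) - (-11)·(-12)) = 0·35 - 2·60 + (-1)·(-60) = -60.
So p(s) = det(sI - A) = s^3 + 12s^2 + 47s + 60.
Rational-root test: any integer root divides 60. Testing small divisors, s = -3 works: p(-3) = -27 + 108 + (-141) + 60 = 0, so (s + 3) is a factor.
Dividing, p(s) = (s + 3)(s^2 + 9s + 20).
Factor s^2 + 9s + 20: two numbers with sum -9 and product 20 are -4 and -5, so s^2 + 9s + 20 = (s + 4)(s + 5).
Hence p(s) = (s + 3) (s + 4) (s + 5), with roots -5, -4, -3.
The eigenvalues -5, -4, -3 are distinct and real, so A is diagonalisable and x(t) = e^{At} x(0) = V diag(e^{λ_i t}) V^{-1} x(0), where the columns of V are the eigenvectors.
λ = -5: A - (-5)I = [[5, 2, -1], [-12, -6, 4], [-12, -6, 4]]. v must be orthogonal to every row; (row 1) × (row 2) = [2, -8, -6], so take v_1 = [-1, 4, 3]^T.
λ = -4: A - (-4)I = [[4, 2, -1], [-12, -7, 4], [-12, -6, 3]]. v must be orthogonal to every row; (row 1) × (row 2) = [1, -4, -4], so take v_2 = [1, -4, -4]^T.
λ = -3: A - (-3)I = [[3, 2, -1], [-12, -8, 4], [-12, -6, 2]]. v must be orthogonal to every row; (row 1) × (row 3) = [-2, 6, 6], so take v_3 = [1, -3, -3]^T.
V = [v_1 v_2 v_3] = [[-1, 1, 1], [4, -4, -3], [3, -4, -3]] has det V = -1, so V^{-1} = adj(V)/det V = [[0, 1, -1], [-3, 0, -1], [4, 1, 0]].
Modal coordinates z(0) = V^{-1} x(0): 0·(-3) + 1·1 + (-1)·(-2) = 3; (-3)·(-3) + 0·1 + (-1)·(-2) = 11; 4·(-3) + 1·1 + 0·(-2) = -11; so z(0) = [3, 11, -11]^T.
x_2(t) = Σ_i (v_i)_2 · z_i(0) · e^{λ_i t} (row 2 of V times the modal terms).
x_2(0.25) = 4·3·e^{-5·0.25} + (-4)·11·e^{-4·0.25} + (-3)·(-11)·e^{-3·0.25} = 12·0.286505 + (-44)·0.367879 + 33·0.472367 = 2.8395.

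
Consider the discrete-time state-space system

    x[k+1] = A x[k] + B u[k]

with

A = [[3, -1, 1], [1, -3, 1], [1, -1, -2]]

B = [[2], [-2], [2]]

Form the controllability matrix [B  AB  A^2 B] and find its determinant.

-800

AB = [[10], [10], [0]]
A^2B = [[20], [-20], [0]]
Controllability matrix C = [B  AB  A^2B] = [[2, 10, 20], [-2, 10, -20], [2, 0, 0]]
Expanding along the first row, det(C) = 2·(10·0 - (-20)·0) - 10·((-2)·0 - (-20)·2) + 20·((-2)·0 - 10·2) = 2·0 - 10·40 + 20·(-20) = -800
Since det(C) ≠ 0, rank(C) = 3 and the system is completely controllable.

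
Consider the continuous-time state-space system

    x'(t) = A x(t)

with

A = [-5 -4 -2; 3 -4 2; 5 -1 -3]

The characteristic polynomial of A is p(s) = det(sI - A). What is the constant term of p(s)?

180

Expand det(sI - A) for the 3×3 matrix.
p(s) = s^3 + 12s^2 + 71s + 180.
(Check: constant term = det(-A) = (-1)^3 det A = 180; coefficient of s^2 = -tr A = 12.)
The constant term is 180.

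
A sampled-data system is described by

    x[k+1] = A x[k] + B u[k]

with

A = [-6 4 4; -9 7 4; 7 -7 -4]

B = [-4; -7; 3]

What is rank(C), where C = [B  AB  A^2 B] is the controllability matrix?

AB = [[8], [-1], [9]]
A^2B = [[-16], [-43], [27]]
Controllability matrix C = [B  AB  A^2B] = [[-4, 8, -16], [-7, -1, -43], [3, 9, 27]]
The rows r1, r2, r3 of C are linearly dependent: -r1 + r2 + r3 = 0 (check each entry), so rank(C) ≤ 2.
The 2×2 minor from rows 1, 2, columns 1, 2 is (-4)·(-1) - 8·(-7) = 4 - (-56) = 60 ≠ 0, so rank(C) = 2.
rank(C) = 2 < n = 3, so the pair (A, B) is not completely controllable.

2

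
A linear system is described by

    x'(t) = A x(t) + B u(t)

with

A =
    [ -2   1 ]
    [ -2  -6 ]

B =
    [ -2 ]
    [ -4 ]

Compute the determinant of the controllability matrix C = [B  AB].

AB = [[0], [28]]
Controllability matrix C = [B  AB] = [[-2, 0], [-4, 28]]
det(C) = (-2)·28 - 0·(-4) = -56 - 0 = -56
Since det(C) ≠ 0, rank(C) = 2 and the system is completely controllable.

-56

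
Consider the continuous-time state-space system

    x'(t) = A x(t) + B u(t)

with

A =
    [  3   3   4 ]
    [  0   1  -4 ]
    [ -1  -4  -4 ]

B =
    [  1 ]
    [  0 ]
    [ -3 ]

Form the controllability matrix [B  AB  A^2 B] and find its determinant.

AB = [[-9], [12], [11]]
A^2B = [[53], [-32], [-83]]
Controllability matrix C = [B  AB  A^2B] = [[1, -9, 53], [0, 12, -32], [-3, 11, -83]]
Expanding along the first row, det(C) = 1·(12·(-83) - (-32)·11) - (-9)·(0·(-83) - (-32)·(-3)) + 53·(0·11 - 12·(-3)) = 1·(-644) - (-9)·(-96) + 53·36 = 400
Since det(C) ≠ 0, rank(C) = 3 and the system is completely controllable.

400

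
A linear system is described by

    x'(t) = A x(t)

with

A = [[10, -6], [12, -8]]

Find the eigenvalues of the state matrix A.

-2, 4

det(sI - A) = s^2 - (tr A)s + det A, with tr A = 10 + (-8) = 2 and det A = 10·(-8) - (-6)·12 = -80 - (-72) = -8.
So p(s) = det(sI - A) = s^2 - 2s - 8.
Factor s^2 - 2s - 8: two numbers with sum 2 and product -8 are 4 and -2, so s^2 - 2s - 8 = (s - 4)(s + 2).
Hence p(s) = (s - 4) (s + 2), with roots -2, 4.
At least one eigenvalue has non-negative real part, so the system is not asymptotically stable.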